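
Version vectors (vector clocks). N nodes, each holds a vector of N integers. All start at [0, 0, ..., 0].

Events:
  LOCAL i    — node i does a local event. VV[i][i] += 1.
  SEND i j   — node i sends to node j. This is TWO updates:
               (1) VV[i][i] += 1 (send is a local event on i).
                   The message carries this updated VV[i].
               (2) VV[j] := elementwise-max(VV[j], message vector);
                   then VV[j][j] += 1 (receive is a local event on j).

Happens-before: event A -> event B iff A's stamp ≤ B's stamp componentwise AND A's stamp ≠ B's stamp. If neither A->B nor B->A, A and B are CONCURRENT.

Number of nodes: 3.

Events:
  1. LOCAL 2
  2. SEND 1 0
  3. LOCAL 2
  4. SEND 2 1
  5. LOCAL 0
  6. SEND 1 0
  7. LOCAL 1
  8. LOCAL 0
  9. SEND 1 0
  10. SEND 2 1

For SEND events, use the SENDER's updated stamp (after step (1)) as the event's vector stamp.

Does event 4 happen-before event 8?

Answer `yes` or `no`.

Initial: VV[0]=[0, 0, 0]
Initial: VV[1]=[0, 0, 0]
Initial: VV[2]=[0, 0, 0]
Event 1: LOCAL 2: VV[2][2]++ -> VV[2]=[0, 0, 1]
Event 2: SEND 1->0: VV[1][1]++ -> VV[1]=[0, 1, 0], msg_vec=[0, 1, 0]; VV[0]=max(VV[0],msg_vec) then VV[0][0]++ -> VV[0]=[1, 1, 0]
Event 3: LOCAL 2: VV[2][2]++ -> VV[2]=[0, 0, 2]
Event 4: SEND 2->1: VV[2][2]++ -> VV[2]=[0, 0, 3], msg_vec=[0, 0, 3]; VV[1]=max(VV[1],msg_vec) then VV[1][1]++ -> VV[1]=[0, 2, 3]
Event 5: LOCAL 0: VV[0][0]++ -> VV[0]=[2, 1, 0]
Event 6: SEND 1->0: VV[1][1]++ -> VV[1]=[0, 3, 3], msg_vec=[0, 3, 3]; VV[0]=max(VV[0],msg_vec) then VV[0][0]++ -> VV[0]=[3, 3, 3]
Event 7: LOCAL 1: VV[1][1]++ -> VV[1]=[0, 4, 3]
Event 8: LOCAL 0: VV[0][0]++ -> VV[0]=[4, 3, 3]
Event 9: SEND 1->0: VV[1][1]++ -> VV[1]=[0, 5, 3], msg_vec=[0, 5, 3]; VV[0]=max(VV[0],msg_vec) then VV[0][0]++ -> VV[0]=[5, 5, 3]
Event 10: SEND 2->1: VV[2][2]++ -> VV[2]=[0, 0, 4], msg_vec=[0, 0, 4]; VV[1]=max(VV[1],msg_vec) then VV[1][1]++ -> VV[1]=[0, 6, 4]
Event 4 stamp: [0, 0, 3]
Event 8 stamp: [4, 3, 3]
[0, 0, 3] <= [4, 3, 3]? True. Equal? False. Happens-before: True

Answer: yes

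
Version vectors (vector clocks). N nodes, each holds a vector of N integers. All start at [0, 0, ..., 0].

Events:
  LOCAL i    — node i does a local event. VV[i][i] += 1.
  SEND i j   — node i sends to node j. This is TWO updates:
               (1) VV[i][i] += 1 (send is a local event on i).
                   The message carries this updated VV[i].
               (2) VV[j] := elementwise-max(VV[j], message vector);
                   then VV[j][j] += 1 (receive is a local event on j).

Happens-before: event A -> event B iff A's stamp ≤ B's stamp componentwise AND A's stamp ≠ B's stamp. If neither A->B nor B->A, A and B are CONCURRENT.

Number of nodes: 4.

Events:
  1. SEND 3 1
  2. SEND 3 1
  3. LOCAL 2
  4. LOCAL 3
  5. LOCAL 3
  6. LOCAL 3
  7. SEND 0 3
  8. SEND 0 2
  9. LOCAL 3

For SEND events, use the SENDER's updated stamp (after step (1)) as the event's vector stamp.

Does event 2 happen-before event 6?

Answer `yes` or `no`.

Answer: yes

Derivation:
Initial: VV[0]=[0, 0, 0, 0]
Initial: VV[1]=[0, 0, 0, 0]
Initial: VV[2]=[0, 0, 0, 0]
Initial: VV[3]=[0, 0, 0, 0]
Event 1: SEND 3->1: VV[3][3]++ -> VV[3]=[0, 0, 0, 1], msg_vec=[0, 0, 0, 1]; VV[1]=max(VV[1],msg_vec) then VV[1][1]++ -> VV[1]=[0, 1, 0, 1]
Event 2: SEND 3->1: VV[3][3]++ -> VV[3]=[0, 0, 0, 2], msg_vec=[0, 0, 0, 2]; VV[1]=max(VV[1],msg_vec) then VV[1][1]++ -> VV[1]=[0, 2, 0, 2]
Event 3: LOCAL 2: VV[2][2]++ -> VV[2]=[0, 0, 1, 0]
Event 4: LOCAL 3: VV[3][3]++ -> VV[3]=[0, 0, 0, 3]
Event 5: LOCAL 3: VV[3][3]++ -> VV[3]=[0, 0, 0, 4]
Event 6: LOCAL 3: VV[3][3]++ -> VV[3]=[0, 0, 0, 5]
Event 7: SEND 0->3: VV[0][0]++ -> VV[0]=[1, 0, 0, 0], msg_vec=[1, 0, 0, 0]; VV[3]=max(VV[3],msg_vec) then VV[3][3]++ -> VV[3]=[1, 0, 0, 6]
Event 8: SEND 0->2: VV[0][0]++ -> VV[0]=[2, 0, 0, 0], msg_vec=[2, 0, 0, 0]; VV[2]=max(VV[2],msg_vec) then VV[2][2]++ -> VV[2]=[2, 0, 2, 0]
Event 9: LOCAL 3: VV[3][3]++ -> VV[3]=[1, 0, 0, 7]
Event 2 stamp: [0, 0, 0, 2]
Event 6 stamp: [0, 0, 0, 5]
[0, 0, 0, 2] <= [0, 0, 0, 5]? True. Equal? False. Happens-before: True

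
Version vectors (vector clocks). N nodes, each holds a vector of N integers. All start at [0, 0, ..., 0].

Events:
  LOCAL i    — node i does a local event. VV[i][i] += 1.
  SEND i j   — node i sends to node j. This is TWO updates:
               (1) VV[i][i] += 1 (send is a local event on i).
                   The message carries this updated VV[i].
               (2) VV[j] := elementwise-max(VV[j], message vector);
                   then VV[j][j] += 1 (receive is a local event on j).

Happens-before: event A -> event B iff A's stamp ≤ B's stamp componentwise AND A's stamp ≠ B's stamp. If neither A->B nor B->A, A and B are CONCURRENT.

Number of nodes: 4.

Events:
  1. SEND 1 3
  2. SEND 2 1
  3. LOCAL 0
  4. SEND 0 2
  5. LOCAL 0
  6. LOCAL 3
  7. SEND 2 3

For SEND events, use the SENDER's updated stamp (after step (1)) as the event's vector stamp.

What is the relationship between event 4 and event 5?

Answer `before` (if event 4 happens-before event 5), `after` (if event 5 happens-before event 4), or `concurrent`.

Initial: VV[0]=[0, 0, 0, 0]
Initial: VV[1]=[0, 0, 0, 0]
Initial: VV[2]=[0, 0, 0, 0]
Initial: VV[3]=[0, 0, 0, 0]
Event 1: SEND 1->3: VV[1][1]++ -> VV[1]=[0, 1, 0, 0], msg_vec=[0, 1, 0, 0]; VV[3]=max(VV[3],msg_vec) then VV[3][3]++ -> VV[3]=[0, 1, 0, 1]
Event 2: SEND 2->1: VV[2][2]++ -> VV[2]=[0, 0, 1, 0], msg_vec=[0, 0, 1, 0]; VV[1]=max(VV[1],msg_vec) then VV[1][1]++ -> VV[1]=[0, 2, 1, 0]
Event 3: LOCAL 0: VV[0][0]++ -> VV[0]=[1, 0, 0, 0]
Event 4: SEND 0->2: VV[0][0]++ -> VV[0]=[2, 0, 0, 0], msg_vec=[2, 0, 0, 0]; VV[2]=max(VV[2],msg_vec) then VV[2][2]++ -> VV[2]=[2, 0, 2, 0]
Event 5: LOCAL 0: VV[0][0]++ -> VV[0]=[3, 0, 0, 0]
Event 6: LOCAL 3: VV[3][3]++ -> VV[3]=[0, 1, 0, 2]
Event 7: SEND 2->3: VV[2][2]++ -> VV[2]=[2, 0, 3, 0], msg_vec=[2, 0, 3, 0]; VV[3]=max(VV[3],msg_vec) then VV[3][3]++ -> VV[3]=[2, 1, 3, 3]
Event 4 stamp: [2, 0, 0, 0]
Event 5 stamp: [3, 0, 0, 0]
[2, 0, 0, 0] <= [3, 0, 0, 0]? True
[3, 0, 0, 0] <= [2, 0, 0, 0]? False
Relation: before

Answer: before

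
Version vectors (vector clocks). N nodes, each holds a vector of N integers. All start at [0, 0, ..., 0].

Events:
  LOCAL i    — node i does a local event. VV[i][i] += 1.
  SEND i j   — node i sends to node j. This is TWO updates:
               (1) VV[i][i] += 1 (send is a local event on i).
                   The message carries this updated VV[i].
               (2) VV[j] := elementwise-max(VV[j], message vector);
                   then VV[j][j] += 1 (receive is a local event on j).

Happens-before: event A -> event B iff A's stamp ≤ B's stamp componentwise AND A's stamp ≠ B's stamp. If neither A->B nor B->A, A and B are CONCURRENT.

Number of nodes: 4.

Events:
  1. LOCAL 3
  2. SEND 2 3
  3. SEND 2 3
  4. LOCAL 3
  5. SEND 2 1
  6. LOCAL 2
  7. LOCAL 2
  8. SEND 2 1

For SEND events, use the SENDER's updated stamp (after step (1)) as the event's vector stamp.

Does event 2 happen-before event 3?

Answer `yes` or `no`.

Initial: VV[0]=[0, 0, 0, 0]
Initial: VV[1]=[0, 0, 0, 0]
Initial: VV[2]=[0, 0, 0, 0]
Initial: VV[3]=[0, 0, 0, 0]
Event 1: LOCAL 3: VV[3][3]++ -> VV[3]=[0, 0, 0, 1]
Event 2: SEND 2->3: VV[2][2]++ -> VV[2]=[0, 0, 1, 0], msg_vec=[0, 0, 1, 0]; VV[3]=max(VV[3],msg_vec) then VV[3][3]++ -> VV[3]=[0, 0, 1, 2]
Event 3: SEND 2->3: VV[2][2]++ -> VV[2]=[0, 0, 2, 0], msg_vec=[0, 0, 2, 0]; VV[3]=max(VV[3],msg_vec) then VV[3][3]++ -> VV[3]=[0, 0, 2, 3]
Event 4: LOCAL 3: VV[3][3]++ -> VV[3]=[0, 0, 2, 4]
Event 5: SEND 2->1: VV[2][2]++ -> VV[2]=[0, 0, 3, 0], msg_vec=[0, 0, 3, 0]; VV[1]=max(VV[1],msg_vec) then VV[1][1]++ -> VV[1]=[0, 1, 3, 0]
Event 6: LOCAL 2: VV[2][2]++ -> VV[2]=[0, 0, 4, 0]
Event 7: LOCAL 2: VV[2][2]++ -> VV[2]=[0, 0, 5, 0]
Event 8: SEND 2->1: VV[2][2]++ -> VV[2]=[0, 0, 6, 0], msg_vec=[0, 0, 6, 0]; VV[1]=max(VV[1],msg_vec) then VV[1][1]++ -> VV[1]=[0, 2, 6, 0]
Event 2 stamp: [0, 0, 1, 0]
Event 3 stamp: [0, 0, 2, 0]
[0, 0, 1, 0] <= [0, 0, 2, 0]? True. Equal? False. Happens-before: True

Answer: yes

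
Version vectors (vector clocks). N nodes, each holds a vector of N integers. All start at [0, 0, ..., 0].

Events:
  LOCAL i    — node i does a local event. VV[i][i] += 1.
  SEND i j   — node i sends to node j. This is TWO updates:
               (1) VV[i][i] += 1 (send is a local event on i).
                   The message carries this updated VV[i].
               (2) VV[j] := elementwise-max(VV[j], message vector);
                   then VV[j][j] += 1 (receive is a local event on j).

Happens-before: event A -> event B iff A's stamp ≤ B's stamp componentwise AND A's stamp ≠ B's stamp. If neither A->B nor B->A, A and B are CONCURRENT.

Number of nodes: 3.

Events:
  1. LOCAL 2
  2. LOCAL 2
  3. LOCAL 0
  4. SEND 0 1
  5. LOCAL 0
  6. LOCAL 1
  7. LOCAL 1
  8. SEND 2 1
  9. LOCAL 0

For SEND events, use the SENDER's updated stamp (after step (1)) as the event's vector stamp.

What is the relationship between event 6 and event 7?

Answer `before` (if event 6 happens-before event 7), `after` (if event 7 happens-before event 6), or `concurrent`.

Answer: before

Derivation:
Initial: VV[0]=[0, 0, 0]
Initial: VV[1]=[0, 0, 0]
Initial: VV[2]=[0, 0, 0]
Event 1: LOCAL 2: VV[2][2]++ -> VV[2]=[0, 0, 1]
Event 2: LOCAL 2: VV[2][2]++ -> VV[2]=[0, 0, 2]
Event 3: LOCAL 0: VV[0][0]++ -> VV[0]=[1, 0, 0]
Event 4: SEND 0->1: VV[0][0]++ -> VV[0]=[2, 0, 0], msg_vec=[2, 0, 0]; VV[1]=max(VV[1],msg_vec) then VV[1][1]++ -> VV[1]=[2, 1, 0]
Event 5: LOCAL 0: VV[0][0]++ -> VV[0]=[3, 0, 0]
Event 6: LOCAL 1: VV[1][1]++ -> VV[1]=[2, 2, 0]
Event 7: LOCAL 1: VV[1][1]++ -> VV[1]=[2, 3, 0]
Event 8: SEND 2->1: VV[2][2]++ -> VV[2]=[0, 0, 3], msg_vec=[0, 0, 3]; VV[1]=max(VV[1],msg_vec) then VV[1][1]++ -> VV[1]=[2, 4, 3]
Event 9: LOCAL 0: VV[0][0]++ -> VV[0]=[4, 0, 0]
Event 6 stamp: [2, 2, 0]
Event 7 stamp: [2, 3, 0]
[2, 2, 0] <= [2, 3, 0]? True
[2, 3, 0] <= [2, 2, 0]? False
Relation: before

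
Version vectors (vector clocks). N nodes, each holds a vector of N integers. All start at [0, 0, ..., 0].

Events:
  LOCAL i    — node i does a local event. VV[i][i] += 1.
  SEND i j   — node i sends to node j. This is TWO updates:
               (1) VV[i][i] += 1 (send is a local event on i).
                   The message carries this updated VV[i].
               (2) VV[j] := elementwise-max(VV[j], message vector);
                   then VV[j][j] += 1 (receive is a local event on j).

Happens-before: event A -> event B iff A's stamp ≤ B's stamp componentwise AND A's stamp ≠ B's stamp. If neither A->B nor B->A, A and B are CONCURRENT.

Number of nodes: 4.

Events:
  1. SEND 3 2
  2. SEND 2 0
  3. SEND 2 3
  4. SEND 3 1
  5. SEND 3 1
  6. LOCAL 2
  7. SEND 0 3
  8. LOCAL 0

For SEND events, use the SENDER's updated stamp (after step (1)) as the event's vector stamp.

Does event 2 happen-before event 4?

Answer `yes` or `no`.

Initial: VV[0]=[0, 0, 0, 0]
Initial: VV[1]=[0, 0, 0, 0]
Initial: VV[2]=[0, 0, 0, 0]
Initial: VV[3]=[0, 0, 0, 0]
Event 1: SEND 3->2: VV[3][3]++ -> VV[3]=[0, 0, 0, 1], msg_vec=[0, 0, 0, 1]; VV[2]=max(VV[2],msg_vec) then VV[2][2]++ -> VV[2]=[0, 0, 1, 1]
Event 2: SEND 2->0: VV[2][2]++ -> VV[2]=[0, 0, 2, 1], msg_vec=[0, 0, 2, 1]; VV[0]=max(VV[0],msg_vec) then VV[0][0]++ -> VV[0]=[1, 0, 2, 1]
Event 3: SEND 2->3: VV[2][2]++ -> VV[2]=[0, 0, 3, 1], msg_vec=[0, 0, 3, 1]; VV[3]=max(VV[3],msg_vec) then VV[3][3]++ -> VV[3]=[0, 0, 3, 2]
Event 4: SEND 3->1: VV[3][3]++ -> VV[3]=[0, 0, 3, 3], msg_vec=[0, 0, 3, 3]; VV[1]=max(VV[1],msg_vec) then VV[1][1]++ -> VV[1]=[0, 1, 3, 3]
Event 5: SEND 3->1: VV[3][3]++ -> VV[3]=[0, 0, 3, 4], msg_vec=[0, 0, 3, 4]; VV[1]=max(VV[1],msg_vec) then VV[1][1]++ -> VV[1]=[0, 2, 3, 4]
Event 6: LOCAL 2: VV[2][2]++ -> VV[2]=[0, 0, 4, 1]
Event 7: SEND 0->3: VV[0][0]++ -> VV[0]=[2, 0, 2, 1], msg_vec=[2, 0, 2, 1]; VV[3]=max(VV[3],msg_vec) then VV[3][3]++ -> VV[3]=[2, 0, 3, 5]
Event 8: LOCAL 0: VV[0][0]++ -> VV[0]=[3, 0, 2, 1]
Event 2 stamp: [0, 0, 2, 1]
Event 4 stamp: [0, 0, 3, 3]
[0, 0, 2, 1] <= [0, 0, 3, 3]? True. Equal? False. Happens-before: True

Answer: yes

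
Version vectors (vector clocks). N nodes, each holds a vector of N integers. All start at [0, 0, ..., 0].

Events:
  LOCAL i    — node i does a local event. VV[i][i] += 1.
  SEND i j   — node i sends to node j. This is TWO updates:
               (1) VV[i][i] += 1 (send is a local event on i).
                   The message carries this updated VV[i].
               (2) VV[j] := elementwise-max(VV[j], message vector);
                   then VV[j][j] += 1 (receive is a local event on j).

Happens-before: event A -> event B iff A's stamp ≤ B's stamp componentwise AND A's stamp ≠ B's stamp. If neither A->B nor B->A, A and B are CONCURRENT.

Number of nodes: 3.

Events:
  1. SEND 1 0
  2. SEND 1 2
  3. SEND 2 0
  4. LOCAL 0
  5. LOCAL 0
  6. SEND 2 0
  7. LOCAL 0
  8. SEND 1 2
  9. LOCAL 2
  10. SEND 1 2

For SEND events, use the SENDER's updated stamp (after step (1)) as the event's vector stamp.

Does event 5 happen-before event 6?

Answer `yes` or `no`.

Answer: no

Derivation:
Initial: VV[0]=[0, 0, 0]
Initial: VV[1]=[0, 0, 0]
Initial: VV[2]=[0, 0, 0]
Event 1: SEND 1->0: VV[1][1]++ -> VV[1]=[0, 1, 0], msg_vec=[0, 1, 0]; VV[0]=max(VV[0],msg_vec) then VV[0][0]++ -> VV[0]=[1, 1, 0]
Event 2: SEND 1->2: VV[1][1]++ -> VV[1]=[0, 2, 0], msg_vec=[0, 2, 0]; VV[2]=max(VV[2],msg_vec) then VV[2][2]++ -> VV[2]=[0, 2, 1]
Event 3: SEND 2->0: VV[2][2]++ -> VV[2]=[0, 2, 2], msg_vec=[0, 2, 2]; VV[0]=max(VV[0],msg_vec) then VV[0][0]++ -> VV[0]=[2, 2, 2]
Event 4: LOCAL 0: VV[0][0]++ -> VV[0]=[3, 2, 2]
Event 5: LOCAL 0: VV[0][0]++ -> VV[0]=[4, 2, 2]
Event 6: SEND 2->0: VV[2][2]++ -> VV[2]=[0, 2, 3], msg_vec=[0, 2, 3]; VV[0]=max(VV[0],msg_vec) then VV[0][0]++ -> VV[0]=[5, 2, 3]
Event 7: LOCAL 0: VV[0][0]++ -> VV[0]=[6, 2, 3]
Event 8: SEND 1->2: VV[1][1]++ -> VV[1]=[0, 3, 0], msg_vec=[0, 3, 0]; VV[2]=max(VV[2],msg_vec) then VV[2][2]++ -> VV[2]=[0, 3, 4]
Event 9: LOCAL 2: VV[2][2]++ -> VV[2]=[0, 3, 5]
Event 10: SEND 1->2: VV[1][1]++ -> VV[1]=[0, 4, 0], msg_vec=[0, 4, 0]; VV[2]=max(VV[2],msg_vec) then VV[2][2]++ -> VV[2]=[0, 4, 6]
Event 5 stamp: [4, 2, 2]
Event 6 stamp: [0, 2, 3]
[4, 2, 2] <= [0, 2, 3]? False. Equal? False. Happens-before: False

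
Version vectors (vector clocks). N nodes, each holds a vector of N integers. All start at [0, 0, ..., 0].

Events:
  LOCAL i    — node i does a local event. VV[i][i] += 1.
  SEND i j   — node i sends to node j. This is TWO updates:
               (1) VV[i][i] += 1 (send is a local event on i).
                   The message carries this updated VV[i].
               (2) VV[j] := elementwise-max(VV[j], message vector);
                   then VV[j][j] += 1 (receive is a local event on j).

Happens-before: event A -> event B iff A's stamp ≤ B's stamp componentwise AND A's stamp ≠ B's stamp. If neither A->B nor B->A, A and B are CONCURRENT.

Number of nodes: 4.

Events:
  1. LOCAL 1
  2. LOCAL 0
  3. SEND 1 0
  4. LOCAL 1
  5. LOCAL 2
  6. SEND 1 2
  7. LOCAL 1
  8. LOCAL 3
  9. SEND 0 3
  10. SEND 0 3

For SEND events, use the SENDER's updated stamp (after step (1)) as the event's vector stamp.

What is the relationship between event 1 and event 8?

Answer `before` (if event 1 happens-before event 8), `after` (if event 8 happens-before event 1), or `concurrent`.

Initial: VV[0]=[0, 0, 0, 0]
Initial: VV[1]=[0, 0, 0, 0]
Initial: VV[2]=[0, 0, 0, 0]
Initial: VV[3]=[0, 0, 0, 0]
Event 1: LOCAL 1: VV[1][1]++ -> VV[1]=[0, 1, 0, 0]
Event 2: LOCAL 0: VV[0][0]++ -> VV[0]=[1, 0, 0, 0]
Event 3: SEND 1->0: VV[1][1]++ -> VV[1]=[0, 2, 0, 0], msg_vec=[0, 2, 0, 0]; VV[0]=max(VV[0],msg_vec) then VV[0][0]++ -> VV[0]=[2, 2, 0, 0]
Event 4: LOCAL 1: VV[1][1]++ -> VV[1]=[0, 3, 0, 0]
Event 5: LOCAL 2: VV[2][2]++ -> VV[2]=[0, 0, 1, 0]
Event 6: SEND 1->2: VV[1][1]++ -> VV[1]=[0, 4, 0, 0], msg_vec=[0, 4, 0, 0]; VV[2]=max(VV[2],msg_vec) then VV[2][2]++ -> VV[2]=[0, 4, 2, 0]
Event 7: LOCAL 1: VV[1][1]++ -> VV[1]=[0, 5, 0, 0]
Event 8: LOCAL 3: VV[3][3]++ -> VV[3]=[0, 0, 0, 1]
Event 9: SEND 0->3: VV[0][0]++ -> VV[0]=[3, 2, 0, 0], msg_vec=[3, 2, 0, 0]; VV[3]=max(VV[3],msg_vec) then VV[3][3]++ -> VV[3]=[3, 2, 0, 2]
Event 10: SEND 0->3: VV[0][0]++ -> VV[0]=[4, 2, 0, 0], msg_vec=[4, 2, 0, 0]; VV[3]=max(VV[3],msg_vec) then VV[3][3]++ -> VV[3]=[4, 2, 0, 3]
Event 1 stamp: [0, 1, 0, 0]
Event 8 stamp: [0, 0, 0, 1]
[0, 1, 0, 0] <= [0, 0, 0, 1]? False
[0, 0, 0, 1] <= [0, 1, 0, 0]? False
Relation: concurrent

Answer: concurrent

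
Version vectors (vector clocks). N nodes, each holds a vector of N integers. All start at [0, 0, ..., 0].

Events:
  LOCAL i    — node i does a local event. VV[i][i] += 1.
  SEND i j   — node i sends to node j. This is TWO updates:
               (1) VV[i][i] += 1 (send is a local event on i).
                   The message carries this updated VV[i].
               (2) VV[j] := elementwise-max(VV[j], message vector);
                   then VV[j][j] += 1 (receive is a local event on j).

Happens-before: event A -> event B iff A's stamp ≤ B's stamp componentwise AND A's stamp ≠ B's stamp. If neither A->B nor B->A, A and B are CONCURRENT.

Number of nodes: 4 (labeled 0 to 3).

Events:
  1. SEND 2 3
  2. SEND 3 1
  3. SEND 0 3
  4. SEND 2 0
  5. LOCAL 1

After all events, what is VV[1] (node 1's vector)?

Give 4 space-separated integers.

Answer: 0 2 1 2

Derivation:
Initial: VV[0]=[0, 0, 0, 0]
Initial: VV[1]=[0, 0, 0, 0]
Initial: VV[2]=[0, 0, 0, 0]
Initial: VV[3]=[0, 0, 0, 0]
Event 1: SEND 2->3: VV[2][2]++ -> VV[2]=[0, 0, 1, 0], msg_vec=[0, 0, 1, 0]; VV[3]=max(VV[3],msg_vec) then VV[3][3]++ -> VV[3]=[0, 0, 1, 1]
Event 2: SEND 3->1: VV[3][3]++ -> VV[3]=[0, 0, 1, 2], msg_vec=[0, 0, 1, 2]; VV[1]=max(VV[1],msg_vec) then VV[1][1]++ -> VV[1]=[0, 1, 1, 2]
Event 3: SEND 0->3: VV[0][0]++ -> VV[0]=[1, 0, 0, 0], msg_vec=[1, 0, 0, 0]; VV[3]=max(VV[3],msg_vec) then VV[3][3]++ -> VV[3]=[1, 0, 1, 3]
Event 4: SEND 2->0: VV[2][2]++ -> VV[2]=[0, 0, 2, 0], msg_vec=[0, 0, 2, 0]; VV[0]=max(VV[0],msg_vec) then VV[0][0]++ -> VV[0]=[2, 0, 2, 0]
Event 5: LOCAL 1: VV[1][1]++ -> VV[1]=[0, 2, 1, 2]
Final vectors: VV[0]=[2, 0, 2, 0]; VV[1]=[0, 2, 1, 2]; VV[2]=[0, 0, 2, 0]; VV[3]=[1, 0, 1, 3]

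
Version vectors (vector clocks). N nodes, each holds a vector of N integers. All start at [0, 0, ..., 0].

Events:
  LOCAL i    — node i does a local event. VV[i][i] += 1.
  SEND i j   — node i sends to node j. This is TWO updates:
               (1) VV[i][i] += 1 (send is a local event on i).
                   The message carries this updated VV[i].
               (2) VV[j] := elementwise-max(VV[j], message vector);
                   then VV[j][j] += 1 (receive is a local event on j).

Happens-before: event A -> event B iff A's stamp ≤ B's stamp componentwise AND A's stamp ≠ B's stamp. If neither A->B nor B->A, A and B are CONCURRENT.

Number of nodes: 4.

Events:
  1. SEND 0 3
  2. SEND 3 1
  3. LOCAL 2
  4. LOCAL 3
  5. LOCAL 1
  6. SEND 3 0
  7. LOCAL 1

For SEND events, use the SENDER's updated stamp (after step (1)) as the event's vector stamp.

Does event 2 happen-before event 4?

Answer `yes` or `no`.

Answer: yes

Derivation:
Initial: VV[0]=[0, 0, 0, 0]
Initial: VV[1]=[0, 0, 0, 0]
Initial: VV[2]=[0, 0, 0, 0]
Initial: VV[3]=[0, 0, 0, 0]
Event 1: SEND 0->3: VV[0][0]++ -> VV[0]=[1, 0, 0, 0], msg_vec=[1, 0, 0, 0]; VV[3]=max(VV[3],msg_vec) then VV[3][3]++ -> VV[3]=[1, 0, 0, 1]
Event 2: SEND 3->1: VV[3][3]++ -> VV[3]=[1, 0, 0, 2], msg_vec=[1, 0, 0, 2]; VV[1]=max(VV[1],msg_vec) then VV[1][1]++ -> VV[1]=[1, 1, 0, 2]
Event 3: LOCAL 2: VV[2][2]++ -> VV[2]=[0, 0, 1, 0]
Event 4: LOCAL 3: VV[3][3]++ -> VV[3]=[1, 0, 0, 3]
Event 5: LOCAL 1: VV[1][1]++ -> VV[1]=[1, 2, 0, 2]
Event 6: SEND 3->0: VV[3][3]++ -> VV[3]=[1, 0, 0, 4], msg_vec=[1, 0, 0, 4]; VV[0]=max(VV[0],msg_vec) then VV[0][0]++ -> VV[0]=[2, 0, 0, 4]
Event 7: LOCAL 1: VV[1][1]++ -> VV[1]=[1, 3, 0, 2]
Event 2 stamp: [1, 0, 0, 2]
Event 4 stamp: [1, 0, 0, 3]
[1, 0, 0, 2] <= [1, 0, 0, 3]? True. Equal? False. Happens-before: True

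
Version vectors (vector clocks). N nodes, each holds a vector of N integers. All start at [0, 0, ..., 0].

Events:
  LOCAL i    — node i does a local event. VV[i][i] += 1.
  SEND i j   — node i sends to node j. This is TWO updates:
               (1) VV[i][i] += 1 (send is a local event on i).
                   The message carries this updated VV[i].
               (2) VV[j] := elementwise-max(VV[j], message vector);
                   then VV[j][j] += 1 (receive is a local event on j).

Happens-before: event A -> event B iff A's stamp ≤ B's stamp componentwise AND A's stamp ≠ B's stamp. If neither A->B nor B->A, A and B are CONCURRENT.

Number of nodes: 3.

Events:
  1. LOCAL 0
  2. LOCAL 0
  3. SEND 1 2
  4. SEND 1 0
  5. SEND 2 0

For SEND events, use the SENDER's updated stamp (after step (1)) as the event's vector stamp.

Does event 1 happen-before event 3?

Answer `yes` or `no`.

Initial: VV[0]=[0, 0, 0]
Initial: VV[1]=[0, 0, 0]
Initial: VV[2]=[0, 0, 0]
Event 1: LOCAL 0: VV[0][0]++ -> VV[0]=[1, 0, 0]
Event 2: LOCAL 0: VV[0][0]++ -> VV[0]=[2, 0, 0]
Event 3: SEND 1->2: VV[1][1]++ -> VV[1]=[0, 1, 0], msg_vec=[0, 1, 0]; VV[2]=max(VV[2],msg_vec) then VV[2][2]++ -> VV[2]=[0, 1, 1]
Event 4: SEND 1->0: VV[1][1]++ -> VV[1]=[0, 2, 0], msg_vec=[0, 2, 0]; VV[0]=max(VV[0],msg_vec) then VV[0][0]++ -> VV[0]=[3, 2, 0]
Event 5: SEND 2->0: VV[2][2]++ -> VV[2]=[0, 1, 2], msg_vec=[0, 1, 2]; VV[0]=max(VV[0],msg_vec) then VV[0][0]++ -> VV[0]=[4, 2, 2]
Event 1 stamp: [1, 0, 0]
Event 3 stamp: [0, 1, 0]
[1, 0, 0] <= [0, 1, 0]? False. Equal? False. Happens-before: False

Answer: no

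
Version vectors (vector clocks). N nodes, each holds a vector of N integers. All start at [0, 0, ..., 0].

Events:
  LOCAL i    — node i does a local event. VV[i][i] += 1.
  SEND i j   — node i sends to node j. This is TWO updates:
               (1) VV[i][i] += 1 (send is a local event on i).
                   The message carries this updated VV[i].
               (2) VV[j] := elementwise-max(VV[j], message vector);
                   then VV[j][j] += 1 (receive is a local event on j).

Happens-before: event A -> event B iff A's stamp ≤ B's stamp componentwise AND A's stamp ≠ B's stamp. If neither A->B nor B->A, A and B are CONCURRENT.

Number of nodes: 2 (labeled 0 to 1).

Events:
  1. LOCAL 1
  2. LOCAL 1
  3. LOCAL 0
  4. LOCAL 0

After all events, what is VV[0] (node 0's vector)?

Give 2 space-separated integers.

Answer: 2 0

Derivation:
Initial: VV[0]=[0, 0]
Initial: VV[1]=[0, 0]
Event 1: LOCAL 1: VV[1][1]++ -> VV[1]=[0, 1]
Event 2: LOCAL 1: VV[1][1]++ -> VV[1]=[0, 2]
Event 3: LOCAL 0: VV[0][0]++ -> VV[0]=[1, 0]
Event 4: LOCAL 0: VV[0][0]++ -> VV[0]=[2, 0]
Final vectors: VV[0]=[2, 0]; VV[1]=[0, 2]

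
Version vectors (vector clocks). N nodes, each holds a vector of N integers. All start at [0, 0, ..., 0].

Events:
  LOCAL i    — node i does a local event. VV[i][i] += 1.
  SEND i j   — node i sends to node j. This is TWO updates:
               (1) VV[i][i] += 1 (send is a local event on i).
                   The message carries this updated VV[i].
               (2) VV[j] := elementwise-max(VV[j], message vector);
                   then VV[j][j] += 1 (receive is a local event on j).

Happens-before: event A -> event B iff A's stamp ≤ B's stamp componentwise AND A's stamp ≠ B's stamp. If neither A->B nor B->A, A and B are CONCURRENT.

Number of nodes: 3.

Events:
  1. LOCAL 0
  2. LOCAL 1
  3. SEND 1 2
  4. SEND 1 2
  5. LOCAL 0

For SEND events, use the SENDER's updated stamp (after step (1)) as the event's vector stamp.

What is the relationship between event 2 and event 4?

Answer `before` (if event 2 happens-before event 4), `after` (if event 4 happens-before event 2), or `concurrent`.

Answer: before

Derivation:
Initial: VV[0]=[0, 0, 0]
Initial: VV[1]=[0, 0, 0]
Initial: VV[2]=[0, 0, 0]
Event 1: LOCAL 0: VV[0][0]++ -> VV[0]=[1, 0, 0]
Event 2: LOCAL 1: VV[1][1]++ -> VV[1]=[0, 1, 0]
Event 3: SEND 1->2: VV[1][1]++ -> VV[1]=[0, 2, 0], msg_vec=[0, 2, 0]; VV[2]=max(VV[2],msg_vec) then VV[2][2]++ -> VV[2]=[0, 2, 1]
Event 4: SEND 1->2: VV[1][1]++ -> VV[1]=[0, 3, 0], msg_vec=[0, 3, 0]; VV[2]=max(VV[2],msg_vec) then VV[2][2]++ -> VV[2]=[0, 3, 2]
Event 5: LOCAL 0: VV[0][0]++ -> VV[0]=[2, 0, 0]
Event 2 stamp: [0, 1, 0]
Event 4 stamp: [0, 3, 0]
[0, 1, 0] <= [0, 3, 0]? True
[0, 3, 0] <= [0, 1, 0]? False
Relation: before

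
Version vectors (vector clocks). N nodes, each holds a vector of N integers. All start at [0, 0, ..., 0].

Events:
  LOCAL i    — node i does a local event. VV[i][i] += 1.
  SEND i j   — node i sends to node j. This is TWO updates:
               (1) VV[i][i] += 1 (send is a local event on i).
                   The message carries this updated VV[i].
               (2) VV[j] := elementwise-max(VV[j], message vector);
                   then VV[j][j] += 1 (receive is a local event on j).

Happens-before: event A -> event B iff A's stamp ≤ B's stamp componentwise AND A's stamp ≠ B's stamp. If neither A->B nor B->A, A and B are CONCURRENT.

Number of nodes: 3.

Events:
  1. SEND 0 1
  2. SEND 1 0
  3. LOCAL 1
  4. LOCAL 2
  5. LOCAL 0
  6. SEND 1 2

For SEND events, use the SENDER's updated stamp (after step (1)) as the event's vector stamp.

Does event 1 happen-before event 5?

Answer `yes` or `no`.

Initial: VV[0]=[0, 0, 0]
Initial: VV[1]=[0, 0, 0]
Initial: VV[2]=[0, 0, 0]
Event 1: SEND 0->1: VV[0][0]++ -> VV[0]=[1, 0, 0], msg_vec=[1, 0, 0]; VV[1]=max(VV[1],msg_vec) then VV[1][1]++ -> VV[1]=[1, 1, 0]
Event 2: SEND 1->0: VV[1][1]++ -> VV[1]=[1, 2, 0], msg_vec=[1, 2, 0]; VV[0]=max(VV[0],msg_vec) then VV[0][0]++ -> VV[0]=[2, 2, 0]
Event 3: LOCAL 1: VV[1][1]++ -> VV[1]=[1, 3, 0]
Event 4: LOCAL 2: VV[2][2]++ -> VV[2]=[0, 0, 1]
Event 5: LOCAL 0: VV[0][0]++ -> VV[0]=[3, 2, 0]
Event 6: SEND 1->2: VV[1][1]++ -> VV[1]=[1, 4, 0], msg_vec=[1, 4, 0]; VV[2]=max(VV[2],msg_vec) then VV[2][2]++ -> VV[2]=[1, 4, 2]
Event 1 stamp: [1, 0, 0]
Event 5 stamp: [3, 2, 0]
[1, 0, 0] <= [3, 2, 0]? True. Equal? False. Happens-before: True

Answer: yes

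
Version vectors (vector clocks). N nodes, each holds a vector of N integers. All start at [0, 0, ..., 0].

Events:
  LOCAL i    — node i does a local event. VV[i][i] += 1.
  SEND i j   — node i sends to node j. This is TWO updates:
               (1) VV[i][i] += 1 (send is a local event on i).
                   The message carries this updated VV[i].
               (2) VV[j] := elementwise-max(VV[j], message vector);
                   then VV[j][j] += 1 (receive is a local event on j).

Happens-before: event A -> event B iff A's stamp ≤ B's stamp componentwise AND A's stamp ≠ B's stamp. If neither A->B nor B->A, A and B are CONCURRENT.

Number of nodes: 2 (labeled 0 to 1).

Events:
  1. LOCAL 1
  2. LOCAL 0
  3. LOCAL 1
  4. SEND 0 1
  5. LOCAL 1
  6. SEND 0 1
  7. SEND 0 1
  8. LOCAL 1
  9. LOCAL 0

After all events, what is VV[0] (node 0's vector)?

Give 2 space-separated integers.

Initial: VV[0]=[0, 0]
Initial: VV[1]=[0, 0]
Event 1: LOCAL 1: VV[1][1]++ -> VV[1]=[0, 1]
Event 2: LOCAL 0: VV[0][0]++ -> VV[0]=[1, 0]
Event 3: LOCAL 1: VV[1][1]++ -> VV[1]=[0, 2]
Event 4: SEND 0->1: VV[0][0]++ -> VV[0]=[2, 0], msg_vec=[2, 0]; VV[1]=max(VV[1],msg_vec) then VV[1][1]++ -> VV[1]=[2, 3]
Event 5: LOCAL 1: VV[1][1]++ -> VV[1]=[2, 4]
Event 6: SEND 0->1: VV[0][0]++ -> VV[0]=[3, 0], msg_vec=[3, 0]; VV[1]=max(VV[1],msg_vec) then VV[1][1]++ -> VV[1]=[3, 5]
Event 7: SEND 0->1: VV[0][0]++ -> VV[0]=[4, 0], msg_vec=[4, 0]; VV[1]=max(VV[1],msg_vec) then VV[1][1]++ -> VV[1]=[4, 6]
Event 8: LOCAL 1: VV[1][1]++ -> VV[1]=[4, 7]
Event 9: LOCAL 0: VV[0][0]++ -> VV[0]=[5, 0]
Final vectors: VV[0]=[5, 0]; VV[1]=[4, 7]

Answer: 5 0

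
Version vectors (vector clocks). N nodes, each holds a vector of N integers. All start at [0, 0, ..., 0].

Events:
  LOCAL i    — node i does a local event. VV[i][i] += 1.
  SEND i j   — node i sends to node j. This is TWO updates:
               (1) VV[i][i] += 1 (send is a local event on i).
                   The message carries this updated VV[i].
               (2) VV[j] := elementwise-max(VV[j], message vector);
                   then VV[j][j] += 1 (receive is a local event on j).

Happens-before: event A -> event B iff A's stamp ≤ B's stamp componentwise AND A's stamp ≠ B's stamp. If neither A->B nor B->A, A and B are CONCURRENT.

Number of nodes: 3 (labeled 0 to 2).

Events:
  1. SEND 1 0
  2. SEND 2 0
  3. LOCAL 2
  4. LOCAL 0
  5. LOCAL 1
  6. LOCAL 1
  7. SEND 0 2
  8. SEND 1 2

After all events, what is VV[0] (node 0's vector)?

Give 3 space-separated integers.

Initial: VV[0]=[0, 0, 0]
Initial: VV[1]=[0, 0, 0]
Initial: VV[2]=[0, 0, 0]
Event 1: SEND 1->0: VV[1][1]++ -> VV[1]=[0, 1, 0], msg_vec=[0, 1, 0]; VV[0]=max(VV[0],msg_vec) then VV[0][0]++ -> VV[0]=[1, 1, 0]
Event 2: SEND 2->0: VV[2][2]++ -> VV[2]=[0, 0, 1], msg_vec=[0, 0, 1]; VV[0]=max(VV[0],msg_vec) then VV[0][0]++ -> VV[0]=[2, 1, 1]
Event 3: LOCAL 2: VV[2][2]++ -> VV[2]=[0, 0, 2]
Event 4: LOCAL 0: VV[0][0]++ -> VV[0]=[3, 1, 1]
Event 5: LOCAL 1: VV[1][1]++ -> VV[1]=[0, 2, 0]
Event 6: LOCAL 1: VV[1][1]++ -> VV[1]=[0, 3, 0]
Event 7: SEND 0->2: VV[0][0]++ -> VV[0]=[4, 1, 1], msg_vec=[4, 1, 1]; VV[2]=max(VV[2],msg_vec) then VV[2][2]++ -> VV[2]=[4, 1, 3]
Event 8: SEND 1->2: VV[1][1]++ -> VV[1]=[0, 4, 0], msg_vec=[0, 4, 0]; VV[2]=max(VV[2],msg_vec) then VV[2][2]++ -> VV[2]=[4, 4, 4]
Final vectors: VV[0]=[4, 1, 1]; VV[1]=[0, 4, 0]; VV[2]=[4, 4, 4]

Answer: 4 1 1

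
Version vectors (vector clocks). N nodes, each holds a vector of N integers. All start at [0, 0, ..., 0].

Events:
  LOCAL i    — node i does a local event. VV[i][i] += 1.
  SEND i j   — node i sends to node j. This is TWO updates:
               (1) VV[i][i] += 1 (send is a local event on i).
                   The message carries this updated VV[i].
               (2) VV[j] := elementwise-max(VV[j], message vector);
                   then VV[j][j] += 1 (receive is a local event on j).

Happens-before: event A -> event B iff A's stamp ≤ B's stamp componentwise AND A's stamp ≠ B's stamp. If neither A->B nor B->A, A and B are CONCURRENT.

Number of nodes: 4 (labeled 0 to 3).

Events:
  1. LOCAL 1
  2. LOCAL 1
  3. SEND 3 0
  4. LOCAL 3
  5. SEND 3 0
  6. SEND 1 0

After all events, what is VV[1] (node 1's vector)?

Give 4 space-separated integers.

Answer: 0 3 0 0

Derivation:
Initial: VV[0]=[0, 0, 0, 0]
Initial: VV[1]=[0, 0, 0, 0]
Initial: VV[2]=[0, 0, 0, 0]
Initial: VV[3]=[0, 0, 0, 0]
Event 1: LOCAL 1: VV[1][1]++ -> VV[1]=[0, 1, 0, 0]
Event 2: LOCAL 1: VV[1][1]++ -> VV[1]=[0, 2, 0, 0]
Event 3: SEND 3->0: VV[3][3]++ -> VV[3]=[0, 0, 0, 1], msg_vec=[0, 0, 0, 1]; VV[0]=max(VV[0],msg_vec) then VV[0][0]++ -> VV[0]=[1, 0, 0, 1]
Event 4: LOCAL 3: VV[3][3]++ -> VV[3]=[0, 0, 0, 2]
Event 5: SEND 3->0: VV[3][3]++ -> VV[3]=[0, 0, 0, 3], msg_vec=[0, 0, 0, 3]; VV[0]=max(VV[0],msg_vec) then VV[0][0]++ -> VV[0]=[2, 0, 0, 3]
Event 6: SEND 1->0: VV[1][1]++ -> VV[1]=[0, 3, 0, 0], msg_vec=[0, 3, 0, 0]; VV[0]=max(VV[0],msg_vec) then VV[0][0]++ -> VV[0]=[3, 3, 0, 3]
Final vectors: VV[0]=[3, 3, 0, 3]; VV[1]=[0, 3, 0, 0]; VV[2]=[0, 0, 0, 0]; VV[3]=[0, 0, 0, 3]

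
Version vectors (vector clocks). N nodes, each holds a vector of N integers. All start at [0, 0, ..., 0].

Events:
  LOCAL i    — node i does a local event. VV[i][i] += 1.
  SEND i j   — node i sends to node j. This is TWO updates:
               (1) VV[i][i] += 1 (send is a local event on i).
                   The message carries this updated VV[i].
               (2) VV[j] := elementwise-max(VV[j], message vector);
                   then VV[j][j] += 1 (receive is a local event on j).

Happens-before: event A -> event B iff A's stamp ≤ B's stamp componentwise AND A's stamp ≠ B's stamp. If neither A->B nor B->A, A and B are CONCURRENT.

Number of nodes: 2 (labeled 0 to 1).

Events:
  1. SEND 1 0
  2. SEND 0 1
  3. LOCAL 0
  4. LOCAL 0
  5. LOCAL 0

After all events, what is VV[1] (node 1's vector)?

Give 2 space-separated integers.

Initial: VV[0]=[0, 0]
Initial: VV[1]=[0, 0]
Event 1: SEND 1->0: VV[1][1]++ -> VV[1]=[0, 1], msg_vec=[0, 1]; VV[0]=max(VV[0],msg_vec) then VV[0][0]++ -> VV[0]=[1, 1]
Event 2: SEND 0->1: VV[0][0]++ -> VV[0]=[2, 1], msg_vec=[2, 1]; VV[1]=max(VV[1],msg_vec) then VV[1][1]++ -> VV[1]=[2, 2]
Event 3: LOCAL 0: VV[0][0]++ -> VV[0]=[3, 1]
Event 4: LOCAL 0: VV[0][0]++ -> VV[0]=[4, 1]
Event 5: LOCAL 0: VV[0][0]++ -> VV[0]=[5, 1]
Final vectors: VV[0]=[5, 1]; VV[1]=[2, 2]

Answer: 2 2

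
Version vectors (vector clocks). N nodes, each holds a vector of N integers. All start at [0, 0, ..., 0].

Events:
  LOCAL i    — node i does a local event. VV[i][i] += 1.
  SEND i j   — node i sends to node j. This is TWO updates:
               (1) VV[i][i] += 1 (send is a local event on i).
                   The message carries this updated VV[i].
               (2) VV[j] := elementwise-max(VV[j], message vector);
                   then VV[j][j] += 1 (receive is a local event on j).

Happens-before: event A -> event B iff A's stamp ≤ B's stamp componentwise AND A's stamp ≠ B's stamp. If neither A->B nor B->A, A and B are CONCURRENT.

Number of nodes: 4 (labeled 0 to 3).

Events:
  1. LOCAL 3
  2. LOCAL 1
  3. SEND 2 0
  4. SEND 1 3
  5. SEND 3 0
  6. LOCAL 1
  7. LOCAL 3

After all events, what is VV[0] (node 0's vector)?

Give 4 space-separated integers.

Initial: VV[0]=[0, 0, 0, 0]
Initial: VV[1]=[0, 0, 0, 0]
Initial: VV[2]=[0, 0, 0, 0]
Initial: VV[3]=[0, 0, 0, 0]
Event 1: LOCAL 3: VV[3][3]++ -> VV[3]=[0, 0, 0, 1]
Event 2: LOCAL 1: VV[1][1]++ -> VV[1]=[0, 1, 0, 0]
Event 3: SEND 2->0: VV[2][2]++ -> VV[2]=[0, 0, 1, 0], msg_vec=[0, 0, 1, 0]; VV[0]=max(VV[0],msg_vec) then VV[0][0]++ -> VV[0]=[1, 0, 1, 0]
Event 4: SEND 1->3: VV[1][1]++ -> VV[1]=[0, 2, 0, 0], msg_vec=[0, 2, 0, 0]; VV[3]=max(VV[3],msg_vec) then VV[3][3]++ -> VV[3]=[0, 2, 0, 2]
Event 5: SEND 3->0: VV[3][3]++ -> VV[3]=[0, 2, 0, 3], msg_vec=[0, 2, 0, 3]; VV[0]=max(VV[0],msg_vec) then VV[0][0]++ -> VV[0]=[2, 2, 1, 3]
Event 6: LOCAL 1: VV[1][1]++ -> VV[1]=[0, 3, 0, 0]
Event 7: LOCAL 3: VV[3][3]++ -> VV[3]=[0, 2, 0, 4]
Final vectors: VV[0]=[2, 2, 1, 3]; VV[1]=[0, 3, 0, 0]; VV[2]=[0, 0, 1, 0]; VV[3]=[0, 2, 0, 4]

Answer: 2 2 1 3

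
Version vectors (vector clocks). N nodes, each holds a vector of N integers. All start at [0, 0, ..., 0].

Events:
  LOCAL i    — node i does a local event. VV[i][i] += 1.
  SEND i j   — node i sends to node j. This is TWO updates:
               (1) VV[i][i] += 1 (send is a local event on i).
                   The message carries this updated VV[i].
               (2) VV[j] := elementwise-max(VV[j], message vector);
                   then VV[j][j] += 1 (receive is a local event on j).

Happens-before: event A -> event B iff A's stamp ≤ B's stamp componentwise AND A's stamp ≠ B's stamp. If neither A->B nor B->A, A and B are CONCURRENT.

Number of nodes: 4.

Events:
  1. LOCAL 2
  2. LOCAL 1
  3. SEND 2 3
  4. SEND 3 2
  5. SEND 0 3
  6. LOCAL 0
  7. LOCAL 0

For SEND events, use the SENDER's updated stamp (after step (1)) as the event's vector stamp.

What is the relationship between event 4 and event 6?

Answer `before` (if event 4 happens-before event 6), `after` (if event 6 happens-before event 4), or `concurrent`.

Answer: concurrent

Derivation:
Initial: VV[0]=[0, 0, 0, 0]
Initial: VV[1]=[0, 0, 0, 0]
Initial: VV[2]=[0, 0, 0, 0]
Initial: VV[3]=[0, 0, 0, 0]
Event 1: LOCAL 2: VV[2][2]++ -> VV[2]=[0, 0, 1, 0]
Event 2: LOCAL 1: VV[1][1]++ -> VV[1]=[0, 1, 0, 0]
Event 3: SEND 2->3: VV[2][2]++ -> VV[2]=[0, 0, 2, 0], msg_vec=[0, 0, 2, 0]; VV[3]=max(VV[3],msg_vec) then VV[3][3]++ -> VV[3]=[0, 0, 2, 1]
Event 4: SEND 3->2: VV[3][3]++ -> VV[3]=[0, 0, 2, 2], msg_vec=[0, 0, 2, 2]; VV[2]=max(VV[2],msg_vec) then VV[2][2]++ -> VV[2]=[0, 0, 3, 2]
Event 5: SEND 0->3: VV[0][0]++ -> VV[0]=[1, 0, 0, 0], msg_vec=[1, 0, 0, 0]; VV[3]=max(VV[3],msg_vec) then VV[3][3]++ -> VV[3]=[1, 0, 2, 3]
Event 6: LOCAL 0: VV[0][0]++ -> VV[0]=[2, 0, 0, 0]
Event 7: LOCAL 0: VV[0][0]++ -> VV[0]=[3, 0, 0, 0]
Event 4 stamp: [0, 0, 2, 2]
Event 6 stamp: [2, 0, 0, 0]
[0, 0, 2, 2] <= [2, 0, 0, 0]? False
[2, 0, 0, 0] <= [0, 0, 2, 2]? False
Relation: concurrent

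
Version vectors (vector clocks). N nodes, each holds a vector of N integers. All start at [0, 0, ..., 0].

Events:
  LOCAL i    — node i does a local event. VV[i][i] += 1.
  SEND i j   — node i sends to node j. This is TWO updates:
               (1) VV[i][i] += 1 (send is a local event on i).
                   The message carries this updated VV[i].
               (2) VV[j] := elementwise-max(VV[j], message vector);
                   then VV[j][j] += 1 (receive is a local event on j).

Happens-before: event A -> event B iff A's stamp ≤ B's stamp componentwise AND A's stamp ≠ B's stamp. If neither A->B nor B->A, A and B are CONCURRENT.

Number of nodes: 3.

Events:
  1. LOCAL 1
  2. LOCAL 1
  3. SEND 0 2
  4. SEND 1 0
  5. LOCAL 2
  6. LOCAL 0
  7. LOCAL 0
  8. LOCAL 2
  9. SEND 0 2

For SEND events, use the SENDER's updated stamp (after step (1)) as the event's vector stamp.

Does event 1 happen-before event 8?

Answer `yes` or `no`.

Initial: VV[0]=[0, 0, 0]
Initial: VV[1]=[0, 0, 0]
Initial: VV[2]=[0, 0, 0]
Event 1: LOCAL 1: VV[1][1]++ -> VV[1]=[0, 1, 0]
Event 2: LOCAL 1: VV[1][1]++ -> VV[1]=[0, 2, 0]
Event 3: SEND 0->2: VV[0][0]++ -> VV[0]=[1, 0, 0], msg_vec=[1, 0, 0]; VV[2]=max(VV[2],msg_vec) then VV[2][2]++ -> VV[2]=[1, 0, 1]
Event 4: SEND 1->0: VV[1][1]++ -> VV[1]=[0, 3, 0], msg_vec=[0, 3, 0]; VV[0]=max(VV[0],msg_vec) then VV[0][0]++ -> VV[0]=[2, 3, 0]
Event 5: LOCAL 2: VV[2][2]++ -> VV[2]=[1, 0, 2]
Event 6: LOCAL 0: VV[0][0]++ -> VV[0]=[3, 3, 0]
Event 7: LOCAL 0: VV[0][0]++ -> VV[0]=[4, 3, 0]
Event 8: LOCAL 2: VV[2][2]++ -> VV[2]=[1, 0, 3]
Event 9: SEND 0->2: VV[0][0]++ -> VV[0]=[5, 3, 0], msg_vec=[5, 3, 0]; VV[2]=max(VV[2],msg_vec) then VV[2][2]++ -> VV[2]=[5, 3, 4]
Event 1 stamp: [0, 1, 0]
Event 8 stamp: [1, 0, 3]
[0, 1, 0] <= [1, 0, 3]? False. Equal? False. Happens-before: False

Answer: no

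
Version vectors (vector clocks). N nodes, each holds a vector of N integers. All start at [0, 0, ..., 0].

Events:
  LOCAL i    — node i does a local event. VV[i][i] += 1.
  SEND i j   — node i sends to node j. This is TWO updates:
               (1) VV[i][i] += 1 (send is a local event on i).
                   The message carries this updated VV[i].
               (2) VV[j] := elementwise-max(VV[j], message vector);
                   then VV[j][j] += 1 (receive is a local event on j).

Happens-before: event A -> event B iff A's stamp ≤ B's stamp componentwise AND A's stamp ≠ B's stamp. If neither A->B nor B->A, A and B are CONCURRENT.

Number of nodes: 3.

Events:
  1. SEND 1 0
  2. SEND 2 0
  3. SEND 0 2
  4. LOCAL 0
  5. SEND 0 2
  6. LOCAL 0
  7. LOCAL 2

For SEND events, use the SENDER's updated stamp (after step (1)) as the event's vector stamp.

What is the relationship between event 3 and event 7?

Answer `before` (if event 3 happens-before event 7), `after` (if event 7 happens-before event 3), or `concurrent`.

Answer: before

Derivation:
Initial: VV[0]=[0, 0, 0]
Initial: VV[1]=[0, 0, 0]
Initial: VV[2]=[0, 0, 0]
Event 1: SEND 1->0: VV[1][1]++ -> VV[1]=[0, 1, 0], msg_vec=[0, 1, 0]; VV[0]=max(VV[0],msg_vec) then VV[0][0]++ -> VV[0]=[1, 1, 0]
Event 2: SEND 2->0: VV[2][2]++ -> VV[2]=[0, 0, 1], msg_vec=[0, 0, 1]; VV[0]=max(VV[0],msg_vec) then VV[0][0]++ -> VV[0]=[2, 1, 1]
Event 3: SEND 0->2: VV[0][0]++ -> VV[0]=[3, 1, 1], msg_vec=[3, 1, 1]; VV[2]=max(VV[2],msg_vec) then VV[2][2]++ -> VV[2]=[3, 1, 2]
Event 4: LOCAL 0: VV[0][0]++ -> VV[0]=[4, 1, 1]
Event 5: SEND 0->2: VV[0][0]++ -> VV[0]=[5, 1, 1], msg_vec=[5, 1, 1]; VV[2]=max(VV[2],msg_vec) then VV[2][2]++ -> VV[2]=[5, 1, 3]
Event 6: LOCAL 0: VV[0][0]++ -> VV[0]=[6, 1, 1]
Event 7: LOCAL 2: VV[2][2]++ -> VV[2]=[5, 1, 4]
Event 3 stamp: [3, 1, 1]
Event 7 stamp: [5, 1, 4]
[3, 1, 1] <= [5, 1, 4]? True
[5, 1, 4] <= [3, 1, 1]? False
Relation: before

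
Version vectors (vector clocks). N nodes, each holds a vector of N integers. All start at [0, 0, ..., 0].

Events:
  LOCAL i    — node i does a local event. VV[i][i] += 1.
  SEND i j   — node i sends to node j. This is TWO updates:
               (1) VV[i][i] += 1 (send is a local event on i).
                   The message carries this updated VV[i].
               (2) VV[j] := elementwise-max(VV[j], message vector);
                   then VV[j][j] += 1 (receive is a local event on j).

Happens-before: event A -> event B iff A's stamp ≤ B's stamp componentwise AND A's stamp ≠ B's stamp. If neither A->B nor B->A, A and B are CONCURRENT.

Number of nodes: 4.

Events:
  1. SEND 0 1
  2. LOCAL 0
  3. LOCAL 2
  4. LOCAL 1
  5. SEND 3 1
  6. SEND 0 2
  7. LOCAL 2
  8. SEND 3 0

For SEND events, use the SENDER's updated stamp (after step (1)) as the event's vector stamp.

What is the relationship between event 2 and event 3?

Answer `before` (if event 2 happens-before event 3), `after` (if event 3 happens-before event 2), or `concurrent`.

Answer: concurrent

Derivation:
Initial: VV[0]=[0, 0, 0, 0]
Initial: VV[1]=[0, 0, 0, 0]
Initial: VV[2]=[0, 0, 0, 0]
Initial: VV[3]=[0, 0, 0, 0]
Event 1: SEND 0->1: VV[0][0]++ -> VV[0]=[1, 0, 0, 0], msg_vec=[1, 0, 0, 0]; VV[1]=max(VV[1],msg_vec) then VV[1][1]++ -> VV[1]=[1, 1, 0, 0]
Event 2: LOCAL 0: VV[0][0]++ -> VV[0]=[2, 0, 0, 0]
Event 3: LOCAL 2: VV[2][2]++ -> VV[2]=[0, 0, 1, 0]
Event 4: LOCAL 1: VV[1][1]++ -> VV[1]=[1, 2, 0, 0]
Event 5: SEND 3->1: VV[3][3]++ -> VV[3]=[0, 0, 0, 1], msg_vec=[0, 0, 0, 1]; VV[1]=max(VV[1],msg_vec) then VV[1][1]++ -> VV[1]=[1, 3, 0, 1]
Event 6: SEND 0->2: VV[0][0]++ -> VV[0]=[3, 0, 0, 0], msg_vec=[3, 0, 0, 0]; VV[2]=max(VV[2],msg_vec) then VV[2][2]++ -> VV[2]=[3, 0, 2, 0]
Event 7: LOCAL 2: VV[2][2]++ -> VV[2]=[3, 0, 3, 0]
Event 8: SEND 3->0: VV[3][3]++ -> VV[3]=[0, 0, 0, 2], msg_vec=[0, 0, 0, 2]; VV[0]=max(VV[0],msg_vec) then VV[0][0]++ -> VV[0]=[4, 0, 0, 2]
Event 2 stamp: [2, 0, 0, 0]
Event 3 stamp: [0, 0, 1, 0]
[2, 0, 0, 0] <= [0, 0, 1, 0]? False
[0, 0, 1, 0] <= [2, 0, 0, 0]? False
Relation: concurrent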